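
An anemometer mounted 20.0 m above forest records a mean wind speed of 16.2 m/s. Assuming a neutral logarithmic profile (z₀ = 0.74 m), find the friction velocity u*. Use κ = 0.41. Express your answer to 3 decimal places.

u* ≈ 2.015 m/s

Log law: V(z) = (u*/κ) · ln(z/z₀) ⇒ u* = κ · V / ln(z/z₀)
u* = 0.41 × 16.2 / ln(20.0/0.74) = 0.41 × 16.2 / 3.2968
   = 6.6420 / 3.2968 = 2.0147 m/s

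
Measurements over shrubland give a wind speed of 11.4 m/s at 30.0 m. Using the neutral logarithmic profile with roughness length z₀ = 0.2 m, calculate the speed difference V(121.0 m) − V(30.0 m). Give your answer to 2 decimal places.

Log law: V₂ = V₁ · ln(z₂/z₀)/ln(z₁/z₀) = 11.4 × 6.4052/5.0106 = 14.5729 m/s
ΔV = 14.5729 − 11.4 = 3.1729 m/s

3.17 m/s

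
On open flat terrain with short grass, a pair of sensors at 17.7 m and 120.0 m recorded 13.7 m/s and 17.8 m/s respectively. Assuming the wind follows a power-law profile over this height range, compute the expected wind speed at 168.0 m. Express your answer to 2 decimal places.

First find α: α = ln(V₂/V₁)/ln(z₂/z₁) = ln(17.8/13.7)/ln(120.0/17.7) = 0.26180/1.91393 = 0.1368
Extrapolate from 120.0 m to 168.0 m: V₃ = 17.8 × (168.0/120.0)^0.1368 = 17.8 × 1.0471 = 18.6384 m/s

18.64 m/s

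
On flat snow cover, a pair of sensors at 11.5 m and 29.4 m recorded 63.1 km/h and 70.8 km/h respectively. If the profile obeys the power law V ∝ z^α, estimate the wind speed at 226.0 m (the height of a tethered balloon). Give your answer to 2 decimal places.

First find α: α = ln(V₂/V₁)/ln(z₂/z₁) = ln(70.8/63.1)/ln(29.4/11.5) = 0.11514/0.93865 = 0.1227
Extrapolate from 29.4 m to 226.0 m: V₃ = 70.8 × (226.0/29.4)^0.1227 = 70.8 × 1.2843 = 90.9252 km/h

90.93 km/h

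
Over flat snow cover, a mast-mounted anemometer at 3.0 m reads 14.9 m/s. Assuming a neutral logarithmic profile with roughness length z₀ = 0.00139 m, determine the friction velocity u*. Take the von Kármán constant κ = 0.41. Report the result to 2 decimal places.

Log law: V(z) = (u*/κ) · ln(z/z₀) ⇒ u* = κ · V / ln(z/z₀)
u* = 0.41 × 14.9 / ln(3.0/0.00139) = 0.41 × 14.9 / 7.6771
   = 6.1090 / 7.6771 = 0.7957 m/s

u* ≈ 0.80 m/s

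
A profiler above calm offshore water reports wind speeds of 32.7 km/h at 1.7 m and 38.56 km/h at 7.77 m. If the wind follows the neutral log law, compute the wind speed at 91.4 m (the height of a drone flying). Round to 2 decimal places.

Log law: V ∝ ln(z/z₀). From the pair, with r = V₁/V₂ = 0.84803,
ln z₀ = (ln z₁ − r·ln z₂)/(1 − r) = (0.5306 − 0.84803×2.0503)/0.15197 = -7.9493 → z₀ = 0.0003529 m
V₃ = V₁ · ln(z₃/z₀)/ln(z₁/z₀) = 32.7 × 12.4645/8.4799 = 48.0654 km/h

48.07 km/h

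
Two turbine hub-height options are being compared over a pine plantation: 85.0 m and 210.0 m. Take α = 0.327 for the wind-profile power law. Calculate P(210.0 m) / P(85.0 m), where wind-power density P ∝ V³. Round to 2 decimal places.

2.43

Speed ratio: V_B/V_A = (z_B/z_A)^α = (210.0/85.0)^0.327 = (2.4706)^0.327 = 1.34414
Power-density ratio: P_B/P_A = (V_B/V_A)³ = (1.34414)³ = 2.42849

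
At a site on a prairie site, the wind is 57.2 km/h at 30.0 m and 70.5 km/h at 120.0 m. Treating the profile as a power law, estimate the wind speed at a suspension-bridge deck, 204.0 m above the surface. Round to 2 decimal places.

First find α: α = ln(V₂/V₁)/ln(z₂/z₁) = ln(70.5/57.2)/ln(120.0/30.0) = 0.20906/1.38629 = 0.1508
Extrapolate from 120.0 m to 204.0 m: V₃ = 70.5 × (204.0/120.0)^0.1508 = 70.5 × 1.0833 = 76.3733 km/h

76.37 km/h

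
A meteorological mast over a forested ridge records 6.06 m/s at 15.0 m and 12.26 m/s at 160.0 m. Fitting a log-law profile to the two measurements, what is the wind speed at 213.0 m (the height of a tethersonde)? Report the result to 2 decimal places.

13.01 m/s

Log law: V ∝ ln(z/z₀). From the pair, with r = V₁/V₂ = 0.49429,
ln z₀ = (ln z₁ − r·ln z₂)/(1 − r) = (2.7081 − 0.49429×5.0752)/0.50571 = 0.3944 → z₀ = 1.483 m
V₃ = V₁ · ln(z₃/z₀)/ln(z₁/z₀) = 6.06 × 4.9669/2.3137 = 13.0094 m/s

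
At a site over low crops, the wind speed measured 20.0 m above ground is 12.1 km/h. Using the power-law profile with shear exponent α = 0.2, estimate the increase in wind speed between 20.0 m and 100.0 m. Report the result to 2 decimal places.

4.59 km/h

Power law: V₂ = V₁ · (z₂/z₁)^α = 12.1 × (5.0000)^0.2 = 16.6947 km/h
ΔV = 16.6947 − 12.1 = 4.5947 km/h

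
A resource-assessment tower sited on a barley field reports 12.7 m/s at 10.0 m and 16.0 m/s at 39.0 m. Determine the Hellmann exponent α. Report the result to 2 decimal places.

Power law: V₂/V₁ = (z₂/z₁)^α ⇒ α = ln(V₂/V₁) / ln(z₂/z₁)
α = ln(16.0/12.7) / ln(39.0/10.0) = ln(1.2598) / ln(3.9000)
  = 0.23099 / 1.36098 = 0.16972

α ≈ 0.17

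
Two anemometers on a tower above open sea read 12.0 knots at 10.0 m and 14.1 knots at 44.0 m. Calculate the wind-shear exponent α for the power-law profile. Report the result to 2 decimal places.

α ≈ 0.11

Power law: V₂/V₁ = (z₂/z₁)^α ⇒ α = ln(V₂/V₁) / ln(z₂/z₁)
α = ln(14.1/12.0) / ln(44.0/10.0) = ln(1.1750) / ln(4.4000)
  = 0.16127 / 1.48160 = 0.10885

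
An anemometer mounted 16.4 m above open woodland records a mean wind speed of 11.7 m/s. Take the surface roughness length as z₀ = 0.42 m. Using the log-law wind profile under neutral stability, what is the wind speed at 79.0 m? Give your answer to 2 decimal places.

16.72 m/s

Log law: V(z) ∝ ln(z/z₀), so V₂/V₁ = ln(z₂/z₀) / ln(z₁/z₀).
ln(79.0/0.42) = 5.2369, ln(16.4/0.42) = 3.6648
V₂ = 11.7 × 5.2369/3.6648 = 11.7 × 1.4290 = 16.7192 m/s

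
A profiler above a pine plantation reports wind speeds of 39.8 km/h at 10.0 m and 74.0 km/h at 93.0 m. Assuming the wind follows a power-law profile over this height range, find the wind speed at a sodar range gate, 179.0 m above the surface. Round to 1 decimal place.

First find α: α = ln(V₂/V₁)/ln(z₂/z₁) = ln(74.0/39.8)/ln(93.0/10.0) = 0.62020/2.23001 = 0.2781
Extrapolate from 93.0 m to 179.0 m: V₃ = 74.0 × (179.0/93.0)^0.2781 = 74.0 × 1.1997 = 88.7808 km/h

88.8 km/h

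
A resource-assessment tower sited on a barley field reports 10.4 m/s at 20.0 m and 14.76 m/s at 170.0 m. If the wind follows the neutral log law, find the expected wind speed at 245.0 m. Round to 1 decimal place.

Log law: V ∝ ln(z/z₀). From the pair, with r = V₁/V₂ = 0.70461,
ln z₀ = (ln z₁ − r·ln z₂)/(1 − r) = (2.9957 − 0.70461×5.1358)/0.29539 = -2.1090 → z₀ = 0.1214 m
V₃ = V₁ · ln(z₃/z₀)/ln(z₁/z₀) = 10.4 × 7.6103/5.1047 = 15.5046 m/s

15.5 m/s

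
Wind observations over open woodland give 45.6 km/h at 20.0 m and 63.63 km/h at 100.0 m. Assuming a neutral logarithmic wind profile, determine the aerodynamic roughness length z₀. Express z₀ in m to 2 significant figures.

z₀ ≈ 0.34 m

Log law: V(z) ∝ ln(z/z₀). With r = V₁/V₂ = 45.6/63.63 = 0.71664,
r · ln(z₂/z₀) = ln(z₁/z₀) ⇒ ln z₀ = (ln z₁ − r·ln z₂)/(1 − r)
ln z₀ = (2.99573 − 0.71664×4.60517) / 0.28336 = -1.0747
z₀ = exp(-1.0747) = 0.3414 m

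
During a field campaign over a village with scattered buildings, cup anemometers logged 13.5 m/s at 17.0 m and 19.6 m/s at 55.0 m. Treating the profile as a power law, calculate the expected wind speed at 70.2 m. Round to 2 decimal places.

First find α: α = ln(V₂/V₁)/ln(z₂/z₁) = ln(19.6/13.5)/ln(55.0/17.0) = 0.37284/1.17412 = 0.3175
Extrapolate from 55.0 m to 70.2 m: V₃ = 19.6 × (70.2/55.0)^0.3175 = 19.6 × 1.0806 = 21.1791 m/s

21.18 m/s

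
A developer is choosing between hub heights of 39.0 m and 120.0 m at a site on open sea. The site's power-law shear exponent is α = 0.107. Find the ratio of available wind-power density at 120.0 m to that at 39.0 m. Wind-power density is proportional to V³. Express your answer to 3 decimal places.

1.434

Speed ratio: V_B/V_A = (z_B/z_A)^α = (120.0/39.0)^0.107 = (3.0769)^0.107 = 1.12779
Power-density ratio: P_B/P_A = (V_B/V_A)³ = (1.12779)³ = 1.43445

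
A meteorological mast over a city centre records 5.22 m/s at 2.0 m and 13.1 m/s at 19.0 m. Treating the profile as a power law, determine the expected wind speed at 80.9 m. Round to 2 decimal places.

23.68 m/s

First find α: α = ln(V₂/V₁)/ln(z₂/z₁) = ln(13.1/5.22)/ln(19.0/2.0) = 0.92011/2.25129 = 0.4087
Extrapolate from 19.0 m to 80.9 m: V₃ = 13.1 × (80.9/19.0)^0.4087 = 13.1 × 1.8078 = 23.6824 m/s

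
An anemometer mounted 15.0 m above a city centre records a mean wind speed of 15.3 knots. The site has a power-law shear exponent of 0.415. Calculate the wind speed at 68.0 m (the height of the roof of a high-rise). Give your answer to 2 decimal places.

28.65 knots

Power-law profile: V₂ = V₁ · (z₂/z₁)^α
V₂ = 15.3 × (68.0/15.0)^0.415 = 15.3 × (4.5333)^0.415
    = 15.3 × 1.8725 = 28.6487 knots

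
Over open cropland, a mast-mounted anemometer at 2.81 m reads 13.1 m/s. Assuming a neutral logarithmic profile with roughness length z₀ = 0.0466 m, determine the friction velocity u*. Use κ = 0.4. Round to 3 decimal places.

u* ≈ 1.278 m/s

Log law: V(z) = (u*/κ) · ln(z/z₀) ⇒ u* = κ · V / ln(z/z₀)
u* = 0.4 × 13.1 / ln(2.81/0.0466) = 0.4 × 13.1 / 4.0993
   = 5.2400 / 4.0993 = 1.2783 m/s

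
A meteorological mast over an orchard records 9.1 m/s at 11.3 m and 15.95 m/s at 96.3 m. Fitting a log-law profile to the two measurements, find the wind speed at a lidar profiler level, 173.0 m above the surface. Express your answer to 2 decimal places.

17.82 m/s

Log law: V ∝ ln(z/z₀). From the pair, with r = V₁/V₂ = 0.57053,
ln z₀ = (ln z₁ − r·ln z₂)/(1 − r) = (2.4248 − 0.57053×4.5675)/0.42947 = -0.4217 → z₀ = 0.6560 m
V₃ = V₁ · ln(z₃/z₀)/ln(z₁/z₀) = 9.1 × 5.5749/2.8465 = 17.8228 m/s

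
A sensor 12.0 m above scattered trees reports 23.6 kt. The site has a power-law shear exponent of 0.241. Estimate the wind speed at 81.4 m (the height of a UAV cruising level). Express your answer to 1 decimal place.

37.4 kt

Power-law profile: V₂ = V₁ · (z₂/z₁)^α
V₂ = 23.6 × (81.4/12.0)^0.241 = 23.6 × (6.7833)^0.241
    = 23.6 × 1.5863 = 37.4360 kt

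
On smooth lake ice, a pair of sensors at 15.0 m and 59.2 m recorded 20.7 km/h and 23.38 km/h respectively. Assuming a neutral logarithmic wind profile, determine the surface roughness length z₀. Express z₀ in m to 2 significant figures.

Log law: V(z) ∝ ln(z/z₀). With r = V₁/V₂ = 20.7/23.38 = 0.88537,
r · ln(z₂/z₀) = ln(z₁/z₀) ⇒ ln z₀ = (ln z₁ − r·ln z₂)/(1 − r)
ln z₀ = (2.70805 − 0.88537×4.08092) / 0.11463 = -7.8958
z₀ = exp(-7.8958) = 0.0003723 m

z₀ ≈ 0.00037 m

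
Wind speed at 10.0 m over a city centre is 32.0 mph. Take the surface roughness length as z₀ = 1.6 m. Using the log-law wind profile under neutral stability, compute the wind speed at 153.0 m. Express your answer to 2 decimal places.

Log law: V(z) ∝ ln(z/z₀), so V₂/V₁ = ln(z₂/z₀) / ln(z₁/z₀).
ln(153.0/1.6) = 4.5604, ln(10.0/1.6) = 1.8326
V₂ = 32.0 × 4.5604/1.8326 = 32.0 × 2.4885 = 79.6330 mph

79.63 mph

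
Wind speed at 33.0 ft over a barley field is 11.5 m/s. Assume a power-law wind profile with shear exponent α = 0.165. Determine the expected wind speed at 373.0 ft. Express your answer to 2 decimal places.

17.16 m/s

Power-law profile: V₂ = V₁ · (z₂/z₁)^α
V₂ = 11.5 × (373.0/33.0)^0.165 = 11.5 × (11.3030)^0.165
    = 11.5 × 1.4920 = 17.1583 m/s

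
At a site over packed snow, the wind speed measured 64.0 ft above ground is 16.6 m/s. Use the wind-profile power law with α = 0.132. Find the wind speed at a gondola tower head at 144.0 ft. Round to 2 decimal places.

18.48 m/s

Power-law profile: V₂ = V₁ · (z₂/z₁)^α
V₂ = 16.6 × (144.0/64.0)^0.132 = 16.6 × (2.2500)^0.132
    = 16.6 × 1.1130 = 18.4755 m/s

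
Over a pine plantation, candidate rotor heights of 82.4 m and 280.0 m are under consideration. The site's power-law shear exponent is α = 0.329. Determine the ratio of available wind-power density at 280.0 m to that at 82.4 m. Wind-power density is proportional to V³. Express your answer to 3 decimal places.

Speed ratio: V_B/V_A = (z_B/z_A)^α = (280.0/82.4)^0.329 = (3.3981)^0.329 = 1.49546
Power-density ratio: P_B/P_A = (V_B/V_A)³ = (1.49546)³ = 3.34445

3.344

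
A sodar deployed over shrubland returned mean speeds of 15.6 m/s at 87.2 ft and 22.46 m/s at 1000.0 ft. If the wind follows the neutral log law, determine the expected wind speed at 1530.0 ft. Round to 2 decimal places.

Log law: V ∝ ln(z/z₀). From the pair, with r = V₁/V₂ = 0.69457,
ln z₀ = (ln z₁ − r·ln z₂)/(1 − r) = (4.4682 − 0.69457×6.9078)/0.30543 = -1.0795 → z₀ = 0.3398 ft
V₃ = V₁ · ln(z₃/z₀)/ln(z₁/z₀) = 15.6 × 8.4125/5.5477 = 23.6558 m/s

23.66 m/s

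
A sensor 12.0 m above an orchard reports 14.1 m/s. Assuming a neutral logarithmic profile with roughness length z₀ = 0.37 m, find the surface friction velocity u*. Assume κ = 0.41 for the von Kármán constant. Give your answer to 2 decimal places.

u* ≈ 1.66 m/s

Log law: V(z) = (u*/κ) · ln(z/z₀) ⇒ u* = κ · V / ln(z/z₀)
u* = 0.41 × 14.1 / ln(12.0/0.37) = 0.41 × 14.1 / 3.4792
   = 5.7810 / 3.4792 = 1.6616 m/s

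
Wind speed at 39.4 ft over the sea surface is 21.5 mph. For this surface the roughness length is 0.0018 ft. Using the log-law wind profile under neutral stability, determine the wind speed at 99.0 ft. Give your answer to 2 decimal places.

Log law: V(z) ∝ ln(z/z₀), so V₂/V₁ = ln(z₂/z₀) / ln(z₁/z₀).
ln(99.0/0.0018) = 10.9151, ln(39.4/0.0018) = 9.9937
V₂ = 21.5 × 10.9151/9.9937 = 21.5 × 1.0922 = 23.4822 mph

23.48 mph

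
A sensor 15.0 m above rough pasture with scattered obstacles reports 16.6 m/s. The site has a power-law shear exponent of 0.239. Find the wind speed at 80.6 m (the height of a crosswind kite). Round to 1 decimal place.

Power-law profile: V₂ = V₁ · (z₂/z₁)^α
V₂ = 16.6 × (80.6/15.0)^0.239 = 16.6 × (5.3733)^0.239
    = 16.6 × 1.4946 = 24.8105 m/s

24.8 m/s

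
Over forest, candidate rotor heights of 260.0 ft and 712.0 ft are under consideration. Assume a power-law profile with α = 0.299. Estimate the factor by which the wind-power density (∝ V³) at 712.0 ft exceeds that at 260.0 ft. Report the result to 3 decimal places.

2.469

Speed ratio: V_B/V_A = (z_B/z_A)^α = (712.0/260.0)^0.299 = (2.7385)^0.299 = 1.35150
Power-density ratio: P_B/P_A = (V_B/V_A)³ = (1.35150)³ = 2.46856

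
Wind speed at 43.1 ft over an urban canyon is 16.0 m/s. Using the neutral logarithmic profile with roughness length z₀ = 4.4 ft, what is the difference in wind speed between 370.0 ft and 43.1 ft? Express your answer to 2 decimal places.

15.07 m/s

Log law: V₂ = V₁ · ln(z₂/z₀)/ln(z₁/z₀) = 16.0 × 4.4319/2.2819 = 31.0749 m/s
ΔV = 31.0749 − 16.0 = 15.0749 m/s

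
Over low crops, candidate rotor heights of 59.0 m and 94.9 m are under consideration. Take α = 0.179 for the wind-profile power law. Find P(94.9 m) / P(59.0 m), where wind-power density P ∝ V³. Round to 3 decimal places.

1.291

Speed ratio: V_B/V_A = (z_B/z_A)^α = (94.9/59.0)^0.179 = (1.6085)^0.179 = 1.08880
Power-density ratio: P_B/P_A = (V_B/V_A)³ = (1.08880)³ = 1.29076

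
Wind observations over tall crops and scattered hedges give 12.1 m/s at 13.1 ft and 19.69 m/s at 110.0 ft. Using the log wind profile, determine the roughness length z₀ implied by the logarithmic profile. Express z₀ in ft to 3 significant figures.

Log law: V(z) ∝ ln(z/z₀). With r = V₁/V₂ = 12.1/19.69 = 0.61453,
r · ln(z₂/z₀) = ln(z₁/z₀) ⇒ ln z₀ = (ln z₁ − r·ln z₂)/(1 − r)
ln z₀ = (2.57261 − 0.61453×4.70048) / 0.38547 = -0.8196
z₀ = exp(-0.8196) = 0.4406 ft

z₀ ≈ 0.441 ft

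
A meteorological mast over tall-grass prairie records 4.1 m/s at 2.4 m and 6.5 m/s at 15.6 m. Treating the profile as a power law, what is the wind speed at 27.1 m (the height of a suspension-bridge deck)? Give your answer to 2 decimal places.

First find α: α = ln(V₂/V₁)/ln(z₂/z₁) = ln(6.5/4.1)/ln(15.6/2.4) = 0.46082/1.87180 = 0.2462
Extrapolate from 15.6 m to 27.1 m: V₃ = 6.5 × (27.1/15.6)^0.2462 = 6.5 × 1.1456 = 7.4466 m/s

7.45 m/s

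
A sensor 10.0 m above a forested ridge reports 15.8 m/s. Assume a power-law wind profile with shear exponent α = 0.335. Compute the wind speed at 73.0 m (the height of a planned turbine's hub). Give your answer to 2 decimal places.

Power-law profile: V₂ = V₁ · (z₂/z₁)^α
V₂ = 15.8 × (73.0/10.0)^0.335 = 15.8 × (7.3000)^0.335
    = 15.8 × 1.9463 = 30.7518 m/s

30.75 m/s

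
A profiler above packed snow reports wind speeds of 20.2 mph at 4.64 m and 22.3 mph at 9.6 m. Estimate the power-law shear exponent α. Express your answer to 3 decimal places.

Power law: V₂/V₁ = (z₂/z₁)^α ⇒ α = ln(V₂/V₁) / ln(z₂/z₁)
α = ln(22.3/20.2) / ln(9.6/4.64) = ln(1.1040) / ln(2.0690)
  = 0.09890 / 0.72705 = 0.13603

α ≈ 0.136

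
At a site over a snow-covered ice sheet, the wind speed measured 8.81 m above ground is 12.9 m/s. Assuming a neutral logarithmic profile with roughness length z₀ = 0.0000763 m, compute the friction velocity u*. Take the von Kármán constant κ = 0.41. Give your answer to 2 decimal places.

Log law: V(z) = (u*/κ) · ln(z/z₀) ⇒ u* = κ · V / ln(z/z₀)
u* = 0.41 × 12.9 / ln(8.81/0.0000763) = 0.41 × 12.9 / 11.6567
   = 5.2890 / 11.6567 = 0.4537 m/s

u* ≈ 0.45 m/s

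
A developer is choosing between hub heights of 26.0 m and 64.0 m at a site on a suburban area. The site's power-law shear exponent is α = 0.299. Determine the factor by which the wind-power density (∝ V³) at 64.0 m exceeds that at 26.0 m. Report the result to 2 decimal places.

2.24

Speed ratio: V_B/V_A = (z_B/z_A)^α = (64.0/26.0)^0.299 = (2.4615)^0.299 = 1.30909
Power-density ratio: P_B/P_A = (V_B/V_A)³ = (1.30909)³ = 2.24343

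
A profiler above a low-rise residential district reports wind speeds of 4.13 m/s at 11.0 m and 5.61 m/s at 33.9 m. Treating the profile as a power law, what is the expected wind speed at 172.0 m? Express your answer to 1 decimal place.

8.7 m/s

First find α: α = ln(V₂/V₁)/ln(z₂/z₁) = ln(5.61/4.13)/ln(33.9/11.0) = 0.30627/1.12552 = 0.2721
Extrapolate from 33.9 m to 172.0 m: V₃ = 5.61 × (172.0/33.9)^0.2721 = 5.61 × 1.5557 = 8.7276 m/s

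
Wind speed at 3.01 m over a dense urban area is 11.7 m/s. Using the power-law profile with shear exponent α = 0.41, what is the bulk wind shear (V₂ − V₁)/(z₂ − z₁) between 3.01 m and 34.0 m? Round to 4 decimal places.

Power law: V₂ = V₁ · (z₂/z₁)^α = 11.7 × (11.2957)^0.41 = 31.6140 m/s
ΔV/Δz = (31.6140 − 11.7)/(34.0 − 3.01) = 19.9140/30.9900 = 0.64260 m/s/m

0.6426 m/s/m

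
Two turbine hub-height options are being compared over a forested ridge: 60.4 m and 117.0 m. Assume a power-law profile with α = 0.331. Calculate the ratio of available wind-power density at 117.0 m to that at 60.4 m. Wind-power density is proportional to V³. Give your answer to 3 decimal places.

Speed ratio: V_B/V_A = (z_B/z_A)^α = (117.0/60.4)^0.331 = (1.9371)^0.331 = 1.24465
Power-density ratio: P_B/P_A = (V_B/V_A)³ = (1.24465)³ = 1.92814

1.928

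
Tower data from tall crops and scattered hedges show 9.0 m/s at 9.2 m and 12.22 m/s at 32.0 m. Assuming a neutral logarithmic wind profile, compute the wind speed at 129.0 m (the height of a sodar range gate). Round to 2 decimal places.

15.82 m/s

Log law: V ∝ ln(z/z₀). From the pair, with r = V₁/V₂ = 0.73650,
ln z₀ = (ln z₁ − r·ln z₂)/(1 − r) = (2.2192 − 0.73650×3.4657)/0.26350 = -1.2649 → z₀ = 0.2823 m
V₃ = V₁ · ln(z₃/z₀)/ln(z₁/z₀) = 9.0 × 6.1247/3.4841 = 15.8211 m/s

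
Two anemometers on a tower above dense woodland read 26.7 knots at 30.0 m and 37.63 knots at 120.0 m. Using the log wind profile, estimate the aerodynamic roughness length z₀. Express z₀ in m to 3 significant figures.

z₀ ≈ 1.01 m

Log law: V(z) ∝ ln(z/z₀). With r = V₁/V₂ = 26.7/37.63 = 0.70954,
r · ln(z₂/z₀) = ln(z₁/z₀) ⇒ ln z₀ = (ln z₁ − r·ln z₂)/(1 − r)
ln z₀ = (3.40120 − 0.70954×4.78749) / 0.29046 = 0.0147
z₀ = exp(0.0147) = 1.015 m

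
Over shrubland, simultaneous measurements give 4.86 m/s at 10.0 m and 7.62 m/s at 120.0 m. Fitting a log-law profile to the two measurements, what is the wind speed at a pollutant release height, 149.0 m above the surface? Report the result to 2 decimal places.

7.86 m/s

Log law: V ∝ ln(z/z₀). From the pair, with r = V₁/V₂ = 0.63780,
ln z₀ = (ln z₁ − r·ln z₂)/(1 − r) = (2.3026 − 0.63780×4.7875)/0.36220 = -2.0730 → z₀ = 0.1258 m
V₃ = V₁ · ln(z₃/z₀)/ln(z₁/z₀) = 4.86 × 7.0770/4.3756 = 7.8604 m/s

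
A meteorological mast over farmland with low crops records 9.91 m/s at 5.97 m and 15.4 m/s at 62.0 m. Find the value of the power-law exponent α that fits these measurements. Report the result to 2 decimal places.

α ≈ 0.19

Power law: V₂/V₁ = (z₂/z₁)^α ⇒ α = ln(V₂/V₁) / ln(z₂/z₁)
α = ln(15.4/9.91) / ln(62.0/5.97) = ln(1.5540) / ln(10.3853)
  = 0.44082 / 2.34039 = 0.18835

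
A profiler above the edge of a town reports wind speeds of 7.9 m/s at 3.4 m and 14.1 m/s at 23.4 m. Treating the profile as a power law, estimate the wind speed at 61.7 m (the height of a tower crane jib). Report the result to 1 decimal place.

First find α: α = ln(V₂/V₁)/ln(z₂/z₁) = ln(14.1/7.9)/ln(23.4/3.4) = 0.57931/1.92896 = 0.3003
Extrapolate from 23.4 m to 61.7 m: V₃ = 14.1 × (61.7/23.4)^0.3003 = 14.1 × 1.3380 = 18.8658 m/s

18.9 m/s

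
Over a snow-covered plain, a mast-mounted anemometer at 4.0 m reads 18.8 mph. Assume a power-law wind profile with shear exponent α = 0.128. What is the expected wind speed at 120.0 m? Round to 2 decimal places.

Power-law profile: V₂ = V₁ · (z₂/z₁)^α
V₂ = 18.8 × (120.0/4.0)^0.128 = 18.8 × (30.0000)^0.128
    = 18.8 × 1.5455 = 29.0556 mph

29.06 mph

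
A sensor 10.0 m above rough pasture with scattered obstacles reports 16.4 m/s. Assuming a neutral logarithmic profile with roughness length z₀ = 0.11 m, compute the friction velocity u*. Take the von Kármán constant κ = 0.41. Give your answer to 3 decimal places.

Log law: V(z) = (u*/κ) · ln(z/z₀) ⇒ u* = κ · V / ln(z/z₀)
u* = 0.41 × 16.4 / ln(10.0/0.11) = 0.41 × 16.4 / 4.5099
   = 6.7240 / 4.5099 = 1.4910 m/s

u* ≈ 1.491 m/s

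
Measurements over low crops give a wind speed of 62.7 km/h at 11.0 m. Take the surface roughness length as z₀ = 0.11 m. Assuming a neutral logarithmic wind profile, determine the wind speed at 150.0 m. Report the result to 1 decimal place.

Log law: V(z) ∝ ln(z/z₀), so V₂/V₁ = ln(z₂/z₀) / ln(z₁/z₀).
ln(150.0/0.11) = 7.2179, ln(11.0/0.11) = 4.6052
V₂ = 62.7 × 7.2179/4.6052 = 62.7 × 1.5673 = 98.2728 km/h

98.3 km/h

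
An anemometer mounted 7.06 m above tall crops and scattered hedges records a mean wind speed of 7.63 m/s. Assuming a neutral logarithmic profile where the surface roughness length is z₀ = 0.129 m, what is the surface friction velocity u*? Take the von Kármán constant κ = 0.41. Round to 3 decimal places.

u* ≈ 0.782 m/s

Log law: V(z) = (u*/κ) · ln(z/z₀) ⇒ u* = κ · V / ln(z/z₀)
u* = 0.41 × 7.63 / ln(7.06/0.129) = 0.41 × 7.63 / 4.0024
   = 3.1283 / 4.0024 = 0.7816 m/s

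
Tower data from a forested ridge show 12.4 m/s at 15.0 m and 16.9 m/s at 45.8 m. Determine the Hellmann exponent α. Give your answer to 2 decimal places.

Power law: V₂/V₁ = (z₂/z₁)^α ⇒ α = ln(V₂/V₁) / ln(z₂/z₁)
α = ln(16.9/12.4) / ln(45.8/15.0) = ln(1.3629) / ln(3.0533)
  = 0.30962 / 1.11623 = 0.27738

α ≈ 0.28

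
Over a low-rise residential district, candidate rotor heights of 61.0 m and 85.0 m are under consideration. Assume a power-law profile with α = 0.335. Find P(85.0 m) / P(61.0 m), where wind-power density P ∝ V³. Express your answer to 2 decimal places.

1.40

Speed ratio: V_B/V_A = (z_B/z_A)^α = (85.0/61.0)^0.335 = (1.3934)^0.335 = 1.11756
Power-density ratio: P_B/P_A = (V_B/V_A)³ = (1.11756)³ = 1.39576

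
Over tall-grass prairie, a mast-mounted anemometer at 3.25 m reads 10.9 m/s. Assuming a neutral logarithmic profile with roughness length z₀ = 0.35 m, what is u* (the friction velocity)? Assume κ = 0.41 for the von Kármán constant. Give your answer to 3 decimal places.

Log law: V(z) = (u*/κ) · ln(z/z₀) ⇒ u* = κ · V / ln(z/z₀)
u* = 0.41 × 10.9 / ln(3.25/0.35) = 0.41 × 10.9 / 2.2285
   = 4.4690 / 2.2285 = 2.0054 m/s

u* ≈ 2.005 m/s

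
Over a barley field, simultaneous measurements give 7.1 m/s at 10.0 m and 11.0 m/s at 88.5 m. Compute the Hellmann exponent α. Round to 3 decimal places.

Power law: V₂/V₁ = (z₂/z₁)^α ⇒ α = ln(V₂/V₁) / ln(z₂/z₁)
α = ln(11.0/7.1) / ln(88.5/10.0) = ln(1.5493) / ln(8.8500)
  = 0.43780 / 2.18042 = 0.20079

α ≈ 0.201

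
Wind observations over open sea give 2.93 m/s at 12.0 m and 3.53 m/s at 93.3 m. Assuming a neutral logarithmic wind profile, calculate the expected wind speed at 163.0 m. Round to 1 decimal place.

Log law: V ∝ ln(z/z₀). From the pair, with r = V₁/V₂ = 0.83003,
ln z₀ = (ln z₁ − r·ln z₂)/(1 − r) = (2.4849 − 0.83003×4.5358)/0.16997 = -7.5304 → z₀ = 0.0005365 m
V₃ = V₁ · ln(z₃/z₀)/ln(z₁/z₀) = 2.93 × 12.6241/10.0153 = 3.6932 m/s

3.7 m/s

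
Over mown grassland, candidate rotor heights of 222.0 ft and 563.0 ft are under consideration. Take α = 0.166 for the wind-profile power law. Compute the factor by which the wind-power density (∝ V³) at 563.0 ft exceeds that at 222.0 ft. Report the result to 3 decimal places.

1.590

Speed ratio: V_B/V_A = (z_B/z_A)^α = (563.0/222.0)^0.166 = (2.5360)^0.166 = 1.16705
Power-density ratio: P_B/P_A = (V_B/V_A)³ = (1.16705)³ = 1.58953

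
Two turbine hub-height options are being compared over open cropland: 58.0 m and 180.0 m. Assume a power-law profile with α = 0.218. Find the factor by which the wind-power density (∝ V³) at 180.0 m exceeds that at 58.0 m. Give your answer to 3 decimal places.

Speed ratio: V_B/V_A = (z_B/z_A)^α = (180.0/58.0)^0.218 = (3.1034)^0.218 = 1.28004
Power-density ratio: P_B/P_A = (V_B/V_A)³ = (1.28004)³ = 2.09733

2.097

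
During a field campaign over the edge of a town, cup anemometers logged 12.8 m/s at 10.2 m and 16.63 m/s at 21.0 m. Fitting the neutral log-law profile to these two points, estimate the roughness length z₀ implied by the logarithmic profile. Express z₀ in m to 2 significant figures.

z₀ ≈ 0.91 m

Log law: V(z) ∝ ln(z/z₀). With r = V₁/V₂ = 12.8/16.63 = 0.76969,
r · ln(z₂/z₀) = ln(z₁/z₀) ⇒ ln z₀ = (ln z₁ − r·ln z₂)/(1 − r)
ln z₀ = (2.32239 − 0.76969×3.04452) / 0.23031 = -0.0910
z₀ = exp(-0.0910) = 0.9130 m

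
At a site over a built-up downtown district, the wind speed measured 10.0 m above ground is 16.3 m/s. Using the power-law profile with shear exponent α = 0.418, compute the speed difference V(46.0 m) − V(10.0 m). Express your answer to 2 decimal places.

14.55 m/s

Power law: V₂ = V₁ · (z₂/z₁)^α = 16.3 × (4.6000)^0.418 = 30.8475 m/s
ΔV = 30.8475 − 16.3 = 14.5475 m/s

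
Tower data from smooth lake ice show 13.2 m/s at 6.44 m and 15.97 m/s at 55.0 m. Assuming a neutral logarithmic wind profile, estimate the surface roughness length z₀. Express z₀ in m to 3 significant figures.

z₀ ≈ 0.000234 m

Log law: V(z) ∝ ln(z/z₀). With r = V₁/V₂ = 13.2/15.97 = 0.82655,
r · ln(z₂/z₀) = ln(z₁/z₀) ⇒ ln z₀ = (ln z₁ − r·ln z₂)/(1 − r)
ln z₀ = (1.86253 − 0.82655×4.00733) / 0.17345 = -8.3582
z₀ = exp(-8.3582) = 0.0002345 m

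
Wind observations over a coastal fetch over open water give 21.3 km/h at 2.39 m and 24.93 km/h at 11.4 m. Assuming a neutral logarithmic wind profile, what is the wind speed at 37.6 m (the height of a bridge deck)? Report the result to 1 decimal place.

Log law: V ∝ ln(z/z₀). From the pair, with r = V₁/V₂ = 0.85439,
ln z₀ = (ln z₁ − r·ln z₂)/(1 − r) = (0.8713 − 0.85439×2.4336)/0.14561 = -8.2960 → z₀ = 0.0002495 m
V₃ = V₁ · ln(z₃/z₀)/ln(z₁/z₀) = 21.3 × 11.9230/9.1673 = 27.7028 km/h

27.7 km/h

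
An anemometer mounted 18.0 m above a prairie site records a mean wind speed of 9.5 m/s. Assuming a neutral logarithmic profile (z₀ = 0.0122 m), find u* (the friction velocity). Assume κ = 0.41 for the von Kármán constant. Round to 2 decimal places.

u* ≈ 0.53 m/s

Log law: V(z) = (u*/κ) · ln(z/z₀) ⇒ u* = κ · V / ln(z/z₀)
u* = 0.41 × 9.5 / ln(18.0/0.0122) = 0.41 × 9.5 / 7.2967
   = 3.8950 / 7.2967 = 0.5338 m/s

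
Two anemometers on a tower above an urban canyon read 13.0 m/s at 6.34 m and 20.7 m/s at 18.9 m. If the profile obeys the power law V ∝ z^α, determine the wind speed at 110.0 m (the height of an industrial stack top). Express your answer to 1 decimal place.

First find α: α = ln(V₂/V₁)/ln(z₂/z₁) = ln(20.7/13.0)/ln(18.9/6.34) = 0.46518/1.09228 = 0.4259
Extrapolate from 18.9 m to 110.0 m: V₃ = 20.7 × (110.0/18.9)^0.4259 = 20.7 × 2.1172 = 43.8269 m/s

43.8 m/s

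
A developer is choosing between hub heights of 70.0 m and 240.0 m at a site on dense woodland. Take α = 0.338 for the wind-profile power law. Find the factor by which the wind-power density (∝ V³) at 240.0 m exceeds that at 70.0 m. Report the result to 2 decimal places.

Speed ratio: V_B/V_A = (z_B/z_A)^α = (240.0/70.0)^0.338 = (3.4286)^0.338 = 1.51659
Power-density ratio: P_B/P_A = (V_B/V_A)³ = (1.51659)³ = 3.48823

3.49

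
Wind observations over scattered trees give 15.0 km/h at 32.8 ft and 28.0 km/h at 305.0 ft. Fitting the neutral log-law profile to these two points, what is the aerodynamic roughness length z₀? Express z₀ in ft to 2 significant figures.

z₀ ≈ 2.5 ft

Log law: V(z) ∝ ln(z/z₀). With r = V₁/V₂ = 15.0/28.0 = 0.53571,
r · ln(z₂/z₀) = ln(z₁/z₀) ⇒ ln z₀ = (ln z₁ − r·ln z₂)/(1 − r)
ln z₀ = (3.49043 − 0.53571×5.72031) / 0.46429 = 0.9175
z₀ = exp(0.9175) = 2.503 ft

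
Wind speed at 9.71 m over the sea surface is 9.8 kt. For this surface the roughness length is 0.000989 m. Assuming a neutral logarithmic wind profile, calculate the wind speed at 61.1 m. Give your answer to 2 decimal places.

Log law: V(z) ∝ ln(z/z₀), so V₂/V₁ = ln(z₂/z₀) / ln(z₁/z₀).
ln(61.1/0.000989) = 11.0313, ln(9.71/0.000989) = 9.1920
V₂ = 9.8 × 11.0313/9.1920 = 9.8 × 1.2001 = 11.7610 kt

11.76 kt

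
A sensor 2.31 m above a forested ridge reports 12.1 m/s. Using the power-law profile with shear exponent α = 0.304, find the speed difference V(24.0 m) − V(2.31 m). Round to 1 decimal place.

Power law: V₂ = V₁ · (z₂/z₁)^α = 12.1 × (10.3896)^0.304 = 24.6508 m/s
ΔV = 24.6508 − 12.1 = 12.5508 m/s

12.6 m/s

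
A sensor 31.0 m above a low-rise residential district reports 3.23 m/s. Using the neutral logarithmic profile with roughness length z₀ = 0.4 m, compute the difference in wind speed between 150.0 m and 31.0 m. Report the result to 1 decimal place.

1.2 m/s

Log law: V₂ = V₁ · ln(z₂/z₀)/ln(z₁/z₀) = 3.23 × 5.9269/4.3503 = 4.4006 m/s
ΔV = 4.4006 − 3.23 = 1.1706 m/s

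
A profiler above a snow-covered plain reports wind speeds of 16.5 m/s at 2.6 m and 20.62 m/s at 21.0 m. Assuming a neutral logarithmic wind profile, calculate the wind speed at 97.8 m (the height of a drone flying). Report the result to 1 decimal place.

Log law: V ∝ ln(z/z₀). From the pair, with r = V₁/V₂ = 0.80019,
ln z₀ = (ln z₁ − r·ln z₂)/(1 − r) = (0.9555 − 0.80019×3.0445)/0.19981 = -7.4107 → z₀ = 0.0006048 m
V₃ = V₁ · ln(z₃/z₀)/ln(z₁/z₀) = 16.5 × 11.9936/8.3662 = 23.6541 m/s

23.7 m/s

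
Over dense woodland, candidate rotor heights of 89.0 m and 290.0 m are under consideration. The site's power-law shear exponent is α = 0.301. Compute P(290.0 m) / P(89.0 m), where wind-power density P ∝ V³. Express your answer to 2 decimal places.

Speed ratio: V_B/V_A = (z_B/z_A)^α = (290.0/89.0)^0.301 = (3.2584)^0.301 = 1.42697
Power-density ratio: P_B/P_A = (V_B/V_A)³ = (1.42697)³ = 2.90567

2.91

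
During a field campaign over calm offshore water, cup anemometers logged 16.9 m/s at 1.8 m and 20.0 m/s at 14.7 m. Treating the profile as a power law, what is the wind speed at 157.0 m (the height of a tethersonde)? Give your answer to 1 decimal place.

First find α: α = ln(V₂/V₁)/ln(z₂/z₁) = ln(20.0/16.9)/ln(14.7/1.8) = 0.16842/2.10006 = 0.0802
Extrapolate from 14.7 m to 157.0 m: V₃ = 20.0 × (157.0/14.7)^0.0802 = 20.0 × 1.2092 = 24.1835 m/s

24.2 m/s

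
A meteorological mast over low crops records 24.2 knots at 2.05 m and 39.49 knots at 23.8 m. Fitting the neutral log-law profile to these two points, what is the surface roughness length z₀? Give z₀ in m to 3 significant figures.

Log law: V(z) ∝ ln(z/z₀). With r = V₁/V₂ = 24.2/39.49 = 0.61281,
r · ln(z₂/z₀) = ln(z₁/z₀) ⇒ ln z₀ = (ln z₁ − r·ln z₂)/(1 − r)
ln z₀ = (0.71784 − 0.61281×3.16969) / 0.38719 = -3.1628
z₀ = exp(-3.1628) = 0.04231 m

z₀ ≈ 0.0423 m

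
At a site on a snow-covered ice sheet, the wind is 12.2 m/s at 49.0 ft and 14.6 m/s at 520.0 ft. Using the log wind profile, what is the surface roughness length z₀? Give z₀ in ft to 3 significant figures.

Log law: V(z) ∝ ln(z/z₀). With r = V₁/V₂ = 12.2/14.6 = 0.83562,
r · ln(z₂/z₀) = ln(z₁/z₀) ⇒ ln z₀ = (ln z₁ − r·ln z₂)/(1 − r)
ln z₀ = (3.89182 − 0.83562×6.25383) / 0.16438 = -8.1151
z₀ = exp(-8.1151) = 0.0002990 ft

z₀ ≈ 0.000299 ft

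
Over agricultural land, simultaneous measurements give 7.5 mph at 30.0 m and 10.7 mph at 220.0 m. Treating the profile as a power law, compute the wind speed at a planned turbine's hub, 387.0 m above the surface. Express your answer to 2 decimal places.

11.83 mph

First find α: α = ln(V₂/V₁)/ln(z₂/z₁) = ln(10.7/7.5)/ln(220.0/30.0) = 0.35534/1.99243 = 0.1783
Extrapolate from 220.0 m to 387.0 m: V₃ = 10.7 × (387.0/220.0)^0.1783 = 10.7 × 1.1060 = 11.8340 mph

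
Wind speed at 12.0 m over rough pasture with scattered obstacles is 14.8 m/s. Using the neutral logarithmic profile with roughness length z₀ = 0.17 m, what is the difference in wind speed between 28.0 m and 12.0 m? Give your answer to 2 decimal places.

2.95 m/s

Log law: V₂ = V₁ · ln(z₂/z₀)/ln(z₁/z₀) = 14.8 × 5.1042/4.2569 = 17.7458 m/s
ΔV = 17.7458 − 14.8 = 2.9458 m/s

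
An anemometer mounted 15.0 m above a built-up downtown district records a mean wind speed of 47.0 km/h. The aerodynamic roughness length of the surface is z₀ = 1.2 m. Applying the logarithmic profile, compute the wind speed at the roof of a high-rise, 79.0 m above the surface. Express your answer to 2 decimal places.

Log law: V(z) ∝ ln(z/z₀), so V₂/V₁ = ln(z₂/z₀) / ln(z₁/z₀).
ln(79.0/1.2) = 4.1871, ln(15.0/1.2) = 2.5257
V₂ = 47.0 × 4.1871/2.5257 = 47.0 × 1.6578 = 77.9161 km/h

77.92 km/h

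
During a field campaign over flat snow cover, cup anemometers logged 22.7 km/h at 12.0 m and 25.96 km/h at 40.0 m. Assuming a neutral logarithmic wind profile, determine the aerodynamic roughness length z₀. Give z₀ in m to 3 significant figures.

Log law: V(z) ∝ ln(z/z₀). With r = V₁/V₂ = 22.7/25.96 = 0.87442,
r · ln(z₂/z₀) = ln(z₁/z₀) ⇒ ln z₀ = (ln z₁ − r·ln z₂)/(1 − r)
ln z₀ = (2.48491 − 0.87442×3.68888) / 0.12558 = -5.8986
z₀ = exp(-5.8986) = 0.002743 m

z₀ ≈ 0.00274 m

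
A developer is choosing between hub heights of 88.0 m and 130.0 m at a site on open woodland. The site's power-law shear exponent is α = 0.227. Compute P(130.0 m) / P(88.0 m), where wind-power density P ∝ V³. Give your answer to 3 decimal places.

Speed ratio: V_B/V_A = (z_B/z_A)^α = (130.0/88.0)^0.227 = (1.4773)^0.227 = 1.09262
Power-density ratio: P_B/P_A = (V_B/V_A)³ = (1.09262)³ = 1.30438

1.304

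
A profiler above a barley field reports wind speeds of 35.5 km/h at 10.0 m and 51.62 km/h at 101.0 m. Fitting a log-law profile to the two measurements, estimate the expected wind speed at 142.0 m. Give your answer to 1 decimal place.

54.0 km/h

Log law: V ∝ ln(z/z₀). From the pair, with r = V₁/V₂ = 0.68772,
ln z₀ = (ln z₁ − r·ln z₂)/(1 − r) = (2.3026 − 0.68772×4.6151)/0.31228 = -2.7902 → z₀ = 0.06141 m
V₃ = V₁ · ln(z₃/z₀)/ln(z₁/z₀) = 35.5 × 7.7460/5.0927 = 53.9950 km/h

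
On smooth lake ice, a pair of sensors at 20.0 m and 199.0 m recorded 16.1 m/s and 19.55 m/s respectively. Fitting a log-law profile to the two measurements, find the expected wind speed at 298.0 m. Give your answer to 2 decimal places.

Log law: V ∝ ln(z/z₀). From the pair, with r = V₁/V₂ = 0.82353,
ln z₀ = (ln z₁ − r·ln z₂)/(1 − r) = (2.9957 − 0.82353×5.2933)/0.17647 = -7.7263 → z₀ = 0.0004411 m
V₃ = V₁ · ln(z₃/z₀)/ln(z₁/z₀) = 16.1 × 13.4234/10.7220 = 20.1563 m/s

20.16 m/s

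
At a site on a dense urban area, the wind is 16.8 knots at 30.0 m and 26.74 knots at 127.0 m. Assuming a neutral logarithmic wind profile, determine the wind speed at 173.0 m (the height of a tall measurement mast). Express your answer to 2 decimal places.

Log law: V ∝ ln(z/z₀). From the pair, with r = V₁/V₂ = 0.62827,
ln z₀ = (ln z₁ − r·ln z₂)/(1 − r) = (3.4012 − 0.62827×4.8442)/0.37173 = 0.9623 → z₀ = 2.618 m
V₃ = V₁ · ln(z₃/z₀)/ln(z₁/z₀) = 16.8 × 4.1910/2.4389 = 28.8693 knots

28.87 knots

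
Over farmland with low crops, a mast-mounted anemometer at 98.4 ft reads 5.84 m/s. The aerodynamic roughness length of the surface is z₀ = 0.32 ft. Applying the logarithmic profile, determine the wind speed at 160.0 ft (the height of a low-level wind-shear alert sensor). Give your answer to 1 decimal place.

Log law: V(z) ∝ ln(z/z₀), so V₂/V₁ = ln(z₂/z₀) / ln(z₁/z₀).
ln(160.0/0.32) = 6.2146, ln(98.4/0.32) = 5.7285
V₂ = 5.84 × 6.2146/5.7285 = 5.84 × 1.0849 = 6.3356 m/s

6.3 m/s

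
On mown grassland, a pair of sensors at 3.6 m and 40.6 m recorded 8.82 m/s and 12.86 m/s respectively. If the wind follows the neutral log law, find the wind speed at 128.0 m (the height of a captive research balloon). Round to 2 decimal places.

14.77 m/s

Log law: V ∝ ln(z/z₀). From the pair, with r = V₁/V₂ = 0.68585,
ln z₀ = (ln z₁ − r·ln z₂)/(1 − r) = (1.2809 − 0.68585×3.7038)/0.31415 = -4.0085 → z₀ = 0.01816 m
V₃ = V₁ · ln(z₃/z₀)/ln(z₁/z₀) = 8.82 × 8.8606/5.2895 = 14.7747 m/s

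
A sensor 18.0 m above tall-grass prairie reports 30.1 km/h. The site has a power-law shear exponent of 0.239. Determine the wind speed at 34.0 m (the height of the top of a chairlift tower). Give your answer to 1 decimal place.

Power-law profile: V₂ = V₁ · (z₂/z₁)^α
V₂ = 30.1 × (34.0/18.0)^0.239 = 30.1 × (1.8889)^0.239
    = 30.1 × 1.1642 = 35.0413 km/h

35.0 km/h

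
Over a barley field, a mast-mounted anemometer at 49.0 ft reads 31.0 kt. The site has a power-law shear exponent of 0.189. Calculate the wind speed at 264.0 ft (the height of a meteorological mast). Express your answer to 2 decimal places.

Power-law profile: V₂ = V₁ · (z₂/z₁)^α
V₂ = 31.0 × (264.0/49.0)^0.189 = 31.0 × (5.3878)^0.189
    = 31.0 × 1.3748 = 42.6185 kt

42.62 kt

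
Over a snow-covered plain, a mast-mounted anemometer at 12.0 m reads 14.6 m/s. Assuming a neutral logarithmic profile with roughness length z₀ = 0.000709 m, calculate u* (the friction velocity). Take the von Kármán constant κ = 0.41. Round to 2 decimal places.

Log law: V(z) = (u*/κ) · ln(z/z₀) ⇒ u* = κ · V / ln(z/z₀)
u* = 0.41 × 14.6 / ln(12.0/0.000709) = 0.41 × 14.6 / 9.7366
   = 5.9860 / 9.7366 = 0.6148 m/s

u* ≈ 0.61 m/s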